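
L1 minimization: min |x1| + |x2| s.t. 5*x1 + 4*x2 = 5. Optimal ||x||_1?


Axis intercepts:
  x1 = 1, x2 = 0: L1 = 1
  x1 = 0, x2 = 5/4: L1 = 5/4
x* = (1, 0)
||x*||_1 = 1.

1


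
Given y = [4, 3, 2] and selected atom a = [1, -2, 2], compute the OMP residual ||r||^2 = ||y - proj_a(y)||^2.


a^T a = 9.
a^T y = 2.
coeff = 2/9 = 2/9.
||r||^2 = 257/9.

257/9


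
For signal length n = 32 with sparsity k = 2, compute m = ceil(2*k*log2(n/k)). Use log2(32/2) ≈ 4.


log2(n/k) = log2(32/2) ≈ 4.
2*k*log2(n/k) ≈ 2*2*4 = 16.
m = ceil(16) = 16.

16


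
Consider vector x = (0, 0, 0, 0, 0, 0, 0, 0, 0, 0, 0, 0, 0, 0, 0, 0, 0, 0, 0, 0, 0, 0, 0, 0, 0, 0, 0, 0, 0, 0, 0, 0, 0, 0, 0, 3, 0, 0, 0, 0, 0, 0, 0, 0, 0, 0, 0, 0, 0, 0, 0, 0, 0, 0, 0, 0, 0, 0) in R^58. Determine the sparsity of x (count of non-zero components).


Non-zero positions: [35].
Sparsity = 1.

1


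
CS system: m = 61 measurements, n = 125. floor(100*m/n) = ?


100*m/n = 100*61/125 ≈ 48.8.
floor = 48.

48


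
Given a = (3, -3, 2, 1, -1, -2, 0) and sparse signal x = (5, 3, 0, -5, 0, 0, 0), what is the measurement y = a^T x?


Non-zero terms: ['3*5', '-3*3', '1*-5']
Products: [15, -9, -5]
y = sum = 1.

1


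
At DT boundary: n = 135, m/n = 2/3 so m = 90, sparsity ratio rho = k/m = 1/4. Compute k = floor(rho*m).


m = 2/3*135 = 90.
rho = 1/4.
rho*m = 1/4*90 = 22.5.
k = floor(22.5) = 22.

22


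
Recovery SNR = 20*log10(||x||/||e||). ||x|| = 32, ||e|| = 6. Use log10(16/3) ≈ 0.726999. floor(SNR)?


||x||/||e|| = 32/6 = 16/3.
log10(16/3) ≈ 0.726999.
20*log10(||x||/||e||) ≈ 20*0.726999 = 14.53998.
floor(14.53998) = 14.

14


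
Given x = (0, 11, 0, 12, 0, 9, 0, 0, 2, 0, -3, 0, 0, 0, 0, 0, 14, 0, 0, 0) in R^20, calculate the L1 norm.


Non-zero entries: [(1, 11), (3, 12), (5, 9), (8, 2), (10, -3), (16, 14)]
Absolute values: [11, 12, 9, 2, 3, 14]
||x||_1 = sum = 51.

51


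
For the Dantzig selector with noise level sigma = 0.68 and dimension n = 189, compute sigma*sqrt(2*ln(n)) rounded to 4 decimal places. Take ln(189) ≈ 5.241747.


ln(189) ≈ 5.241747.
2*ln(n) ≈ 10.483494.
sqrt(2*ln(n)) ≈ sqrt(10.483494) ≈ 3.237822.
threshold ≈ 0.68*3.237822 = 2.20171896 ≈ 2.2017.

2.2017


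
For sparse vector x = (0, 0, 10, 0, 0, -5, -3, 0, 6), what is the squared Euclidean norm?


Non-zero entries: [(2, 10), (5, -5), (6, -3), (8, 6)]
Squares: [100, 25, 9, 36]
||x||_2^2 = sum = 170.

170


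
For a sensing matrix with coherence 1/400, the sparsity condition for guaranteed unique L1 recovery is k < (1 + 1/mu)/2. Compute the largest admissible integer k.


1/mu = 400.
1 + 1/mu = 401.
(1 + 1/mu)/2 = 200.5 is not an integer, so k_max = floor(200.5) = 200.

200


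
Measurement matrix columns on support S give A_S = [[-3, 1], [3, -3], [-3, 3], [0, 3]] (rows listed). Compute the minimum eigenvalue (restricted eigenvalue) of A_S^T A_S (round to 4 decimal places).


A_S^T A_S = [[27, -21], [-21, 28]].
trace = 55.
det = 315.
disc = trace^2 - 4*det = 3025 - 4*315 = 1765.
sqrt(1765) ≈ 42.011903.
lam_min = (55 - sqrt(1765))/2 ≈ (55 - 42.011903)/2 = 6.4940485 ≈ 6.4940.

6.4940


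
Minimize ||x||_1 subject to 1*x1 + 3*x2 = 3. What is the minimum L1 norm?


Axis intercepts:
  x1 = 3, x2 = 0: L1 = 3
  x1 = 0, x2 = 1: L1 = 1
x* = (0, 1)
||x*||_1 = 1.

1


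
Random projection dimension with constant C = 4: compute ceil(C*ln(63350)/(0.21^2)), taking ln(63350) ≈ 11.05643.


ln(63350) ≈ 11.05643.
eps^2 = 0.21^2 = 0.0441.
C*ln(N)/eps^2 ≈ 4*11.05643/0.0441 ≈ 1002.8508.
m = ceil(1002.8508) = 1003.

1003


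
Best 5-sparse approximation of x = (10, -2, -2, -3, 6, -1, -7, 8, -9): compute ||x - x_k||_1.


Sorted |x_i| descending: [10, 9, 8, 7, 6, 3, 2, 2, 1]
Keep top 5: [10, 9, 8, 7, 6]
Tail entries: [3, 2, 2, 1]
L1 error = sum of tail = 8.

8


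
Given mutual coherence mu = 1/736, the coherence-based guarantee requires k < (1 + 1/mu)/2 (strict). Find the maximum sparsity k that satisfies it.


1/mu = 736.
1 + 1/mu = 737.
(1 + 1/mu)/2 = 368.5 is not an integer, so k_max = floor(368.5) = 368.

368


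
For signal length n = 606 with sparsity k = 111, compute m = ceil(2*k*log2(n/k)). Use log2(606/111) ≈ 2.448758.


log2(n/k) = log2(606/111) ≈ 2.448758.
2*k*log2(n/k) ≈ 2*111*2.448758 = 543.624276.
m = ceil(543.624276) = 544.

544


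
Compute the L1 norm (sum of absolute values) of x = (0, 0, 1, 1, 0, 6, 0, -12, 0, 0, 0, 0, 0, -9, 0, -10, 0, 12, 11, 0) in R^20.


Non-zero entries: [(2, 1), (3, 1), (5, 6), (7, -12), (13, -9), (15, -10), (17, 12), (18, 11)]
Absolute values: [1, 1, 6, 12, 9, 10, 12, 11]
||x||_1 = sum = 62.

62


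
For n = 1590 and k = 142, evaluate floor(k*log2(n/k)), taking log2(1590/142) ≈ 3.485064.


log2(n/k) = log2(1590/142) ≈ 3.485064.
k*log2(n/k) ≈ 142*3.485064 = 494.879088.
floor(494.879088) = 494.

494


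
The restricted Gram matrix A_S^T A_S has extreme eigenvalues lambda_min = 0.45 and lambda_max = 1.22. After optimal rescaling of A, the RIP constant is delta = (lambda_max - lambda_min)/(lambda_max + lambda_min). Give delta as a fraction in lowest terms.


lambda_max - lambda_min = 1.22 - 0.45 = 0.77.
lambda_max + lambda_min = 1.22 + 0.45 = 1.67.
delta = 0.77/1.67 = 77/167.

77/167


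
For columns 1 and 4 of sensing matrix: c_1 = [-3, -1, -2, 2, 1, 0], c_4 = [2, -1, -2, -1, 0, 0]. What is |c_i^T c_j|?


Inner product: -3*2 + -1*-1 + -2*-2 + 2*-1 + 1*0 + 0*0
Products: [-6, 1, 4, -2, 0, 0]
Sum = -3.
|dot| = 3.

3


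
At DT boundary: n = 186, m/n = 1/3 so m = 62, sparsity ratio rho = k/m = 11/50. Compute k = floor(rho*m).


m = 1/3*186 = 62.
rho = 11/50.
rho*m = 11/50*62 = 13.64.
k = floor(13.64) = 13.

13


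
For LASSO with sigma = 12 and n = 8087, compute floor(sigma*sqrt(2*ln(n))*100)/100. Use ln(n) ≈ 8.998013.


ln(8087) ≈ 8.998013.
2*ln(n) ≈ 17.996026.
sqrt(2*ln(n)) ≈ sqrt(17.996026) ≈ 4.242172.
lambda ≈ 12*4.242172 = 50.906064.
floor(lambda*100)/100 = 50.90.

50.90


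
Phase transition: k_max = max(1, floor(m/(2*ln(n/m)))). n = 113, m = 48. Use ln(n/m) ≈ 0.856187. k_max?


n/m = 113/48.
ln(n/m) ≈ 0.856187.
2*ln(n/m) ≈ 1.712374.
m/(2*ln(n/m)) ≈ 48/1.712374 ≈ 28.0313.
floor = 28.
k_max = max(1, 28) = 28.

28


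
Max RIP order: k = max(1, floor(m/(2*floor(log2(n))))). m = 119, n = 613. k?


floor(log2(613)) = 9.
2*9 = 18.
m/(2*floor(log2(n))) = 119/18 ≈ 6.6111.
floor = 6.
k = max(1, 6) = 6.

6


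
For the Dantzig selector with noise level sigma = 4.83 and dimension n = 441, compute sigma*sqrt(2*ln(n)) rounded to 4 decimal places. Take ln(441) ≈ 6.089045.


ln(441) ≈ 6.089045.
2*ln(n) ≈ 12.17809.
sqrt(2*ln(n)) ≈ sqrt(12.17809) ≈ 3.489712.
threshold ≈ 4.83*3.489712 = 16.85530896 ≈ 16.8553.

16.8553


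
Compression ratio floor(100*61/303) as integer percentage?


100*m/n = 100*61/303 ≈ 20.132.
floor = 20.

20


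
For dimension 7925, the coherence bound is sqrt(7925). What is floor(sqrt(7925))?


89^2 = 7921 <= 7925 < 8100 = 90^2, so 89 <= sqrt(7925) < 90.
floor(sqrt(7925)) = 89.

89


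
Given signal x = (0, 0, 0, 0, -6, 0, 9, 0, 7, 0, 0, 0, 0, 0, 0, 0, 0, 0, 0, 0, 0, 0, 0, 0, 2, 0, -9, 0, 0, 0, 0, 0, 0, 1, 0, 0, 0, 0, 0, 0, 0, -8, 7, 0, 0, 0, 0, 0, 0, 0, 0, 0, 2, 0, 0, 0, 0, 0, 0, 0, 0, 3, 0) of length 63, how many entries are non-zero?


Non-zero positions: [4, 6, 8, 24, 26, 33, 41, 42, 52, 61].
Sparsity = 10.

10


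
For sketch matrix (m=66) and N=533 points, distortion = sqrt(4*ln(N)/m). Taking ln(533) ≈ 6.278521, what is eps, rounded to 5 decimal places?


ln(533) ≈ 6.278521.
4*ln(N)/m ≈ 4*6.278521/66 ≈ 0.38051642.
eps = sqrt(0.38051642) ≈ 0.6168601 ≈ 0.61686.

0.61686


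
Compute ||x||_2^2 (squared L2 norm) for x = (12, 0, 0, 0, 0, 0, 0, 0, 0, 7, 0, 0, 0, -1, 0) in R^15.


Non-zero entries: [(0, 12), (9, 7), (13, -1)]
Squares: [144, 49, 1]
||x||_2^2 = sum = 194.

194


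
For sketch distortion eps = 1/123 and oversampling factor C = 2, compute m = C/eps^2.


1/eps = 123.
(1/eps)^2 = 15129.
m = 2*15129 = 30258.

30258


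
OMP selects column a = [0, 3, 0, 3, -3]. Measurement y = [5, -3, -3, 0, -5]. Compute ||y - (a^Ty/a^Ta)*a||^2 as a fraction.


a^T a = 27.
a^T y = 6.
coeff = 6/27 = 2/9.
||r||^2 = 200/3.

200/3


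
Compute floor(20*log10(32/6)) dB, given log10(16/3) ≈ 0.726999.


||x||/||e|| = 32/6 = 16/3.
log10(16/3) ≈ 0.726999.
20*log10(||x||/||e||) ≈ 20*0.726999 = 14.53998.
floor(14.53998) = 14.

14


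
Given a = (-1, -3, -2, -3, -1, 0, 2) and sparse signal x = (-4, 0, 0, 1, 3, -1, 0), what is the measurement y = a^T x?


Non-zero terms: ['-1*-4', '-3*1', '-1*3', '0*-1']
Products: [4, -3, -3, 0]
y = sum = -2.

-2


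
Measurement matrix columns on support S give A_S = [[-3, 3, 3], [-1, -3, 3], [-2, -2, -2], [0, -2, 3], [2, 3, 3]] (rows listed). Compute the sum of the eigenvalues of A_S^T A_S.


Sum of eigenvalues of A_S^T A_S = trace(A_S^T A_S) = sum of squared column norms of A_S.
A_S^T A_S diagonal: [18, 35, 40].
trace = 18 + 35 + 40 = 93.

93


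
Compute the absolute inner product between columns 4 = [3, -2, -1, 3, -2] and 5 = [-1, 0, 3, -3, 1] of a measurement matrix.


Inner product: 3*-1 + -2*0 + -1*3 + 3*-3 + -2*1
Products: [-3, 0, -3, -9, -2]
Sum = -17.
|dot| = 17.

17


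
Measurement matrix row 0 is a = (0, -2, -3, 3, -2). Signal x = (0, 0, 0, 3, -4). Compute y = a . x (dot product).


Non-zero terms: ['3*3', '-2*-4']
Products: [9, 8]
y = sum = 17.

17


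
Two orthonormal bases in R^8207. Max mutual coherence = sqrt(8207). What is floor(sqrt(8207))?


90^2 = 8100 <= 8207 < 8281 = 91^2, so 90 <= sqrt(8207) < 91.
floor(sqrt(8207)) = 90.

90


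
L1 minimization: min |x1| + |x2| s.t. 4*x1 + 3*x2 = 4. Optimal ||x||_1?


Axis intercepts:
  x1 = 1, x2 = 0: L1 = 1
  x1 = 0, x2 = 4/3: L1 = 4/3
x* = (1, 0)
||x*||_1 = 1.

1


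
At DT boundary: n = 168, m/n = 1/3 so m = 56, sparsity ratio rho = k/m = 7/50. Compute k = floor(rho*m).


m = 1/3*168 = 56.
rho = 7/50.
rho*m = 7/50*56 = 7.84.
k = floor(7.84) = 7.

7


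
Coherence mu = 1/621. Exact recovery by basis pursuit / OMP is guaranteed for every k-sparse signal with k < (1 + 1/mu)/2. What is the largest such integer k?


1/mu = 621.
1 + 1/mu = 622.
(1 + 1/mu)/2 = 311 is an integer and the inequality is strict, so k_max = 311 - 1 = 310.

310


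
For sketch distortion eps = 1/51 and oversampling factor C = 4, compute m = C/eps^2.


1/eps = 51.
(1/eps)^2 = 2601.
m = 4*2601 = 10404.

10404


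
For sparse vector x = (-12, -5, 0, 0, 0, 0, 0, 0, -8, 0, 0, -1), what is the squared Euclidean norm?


Non-zero entries: [(0, -12), (1, -5), (8, -8), (11, -1)]
Squares: [144, 25, 64, 1]
||x||_2^2 = sum = 234.

234


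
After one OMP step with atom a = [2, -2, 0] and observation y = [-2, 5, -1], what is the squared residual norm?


a^T a = 8.
a^T y = -14.
coeff = -14/8 = -7/4.
||r||^2 = 11/2.

11/2


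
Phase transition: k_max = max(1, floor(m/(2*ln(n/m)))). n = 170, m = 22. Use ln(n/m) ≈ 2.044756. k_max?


n/m = 170/22 = 85/11.
ln(n/m) ≈ 2.044756.
2*ln(n/m) ≈ 4.089512.
m/(2*ln(n/m)) ≈ 22/4.089512 ≈ 5.3796.
floor = 5.
k_max = max(1, 5) = 5.

5


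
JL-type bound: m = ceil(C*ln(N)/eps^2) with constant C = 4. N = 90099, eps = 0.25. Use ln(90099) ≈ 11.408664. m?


ln(90099) ≈ 11.408664.
eps^2 = 0.25^2 = 0.0625.
C*ln(N)/eps^2 ≈ 4*11.408664/0.0625 ≈ 730.1545.
m = ceil(730.1545) = 731.

731


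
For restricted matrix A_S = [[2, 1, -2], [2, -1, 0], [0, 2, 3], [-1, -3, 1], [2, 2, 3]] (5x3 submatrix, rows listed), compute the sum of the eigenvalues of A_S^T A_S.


Sum of eigenvalues of A_S^T A_S = trace(A_S^T A_S) = sum of squared column norms of A_S.
A_S^T A_S diagonal: [13, 19, 23].
trace = 13 + 19 + 23 = 55.

55


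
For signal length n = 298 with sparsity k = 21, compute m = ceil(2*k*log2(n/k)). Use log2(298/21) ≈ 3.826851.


log2(n/k) = log2(298/21) ≈ 3.826851.
2*k*log2(n/k) ≈ 2*21*3.826851 = 160.727742.
m = ceil(160.727742) = 161.

161


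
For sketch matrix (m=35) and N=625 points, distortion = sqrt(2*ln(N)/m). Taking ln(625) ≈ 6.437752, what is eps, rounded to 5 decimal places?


ln(625) ≈ 6.437752.
2*ln(N)/m ≈ 2*6.437752/35 ≈ 0.36787154.
eps = sqrt(0.36787154) ≈ 0.6065241 ≈ 0.60652.

0.60652


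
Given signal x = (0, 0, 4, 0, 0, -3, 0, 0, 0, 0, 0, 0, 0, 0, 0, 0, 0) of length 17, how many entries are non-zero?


Non-zero positions: [2, 5].
Sparsity = 2.

2


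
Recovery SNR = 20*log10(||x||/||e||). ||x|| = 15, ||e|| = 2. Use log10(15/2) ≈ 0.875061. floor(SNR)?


||x||/||e|| = 15/2.
log10(15/2) ≈ 0.875061.
20*log10(||x||/||e||) ≈ 20*0.875061 = 17.50122.
floor(17.50122) = 17.

17


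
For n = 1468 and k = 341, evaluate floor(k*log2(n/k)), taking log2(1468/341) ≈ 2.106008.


log2(n/k) = log2(1468/341) ≈ 2.106008.
k*log2(n/k) ≈ 341*2.106008 = 718.148728.
floor(718.148728) = 718.

718


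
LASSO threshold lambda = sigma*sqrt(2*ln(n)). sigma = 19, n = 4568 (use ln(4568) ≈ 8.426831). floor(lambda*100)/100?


ln(4568) ≈ 8.426831.
2*ln(n) ≈ 16.853662.
sqrt(2*ln(n)) ≈ sqrt(16.853662) ≈ 4.105321.
lambda ≈ 19*4.105321 = 78.001099.
floor(lambda*100)/100 = 78.00.

78.00


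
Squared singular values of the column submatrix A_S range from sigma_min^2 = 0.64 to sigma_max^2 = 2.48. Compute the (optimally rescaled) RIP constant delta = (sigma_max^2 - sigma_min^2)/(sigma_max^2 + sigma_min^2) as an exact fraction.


lambda_max - lambda_min = 2.48 - 0.64 = 1.84.
lambda_max + lambda_min = 2.48 + 0.64 = 3.12.
delta = 1.84/3.12 = 184/312 = 23/39.

23/39


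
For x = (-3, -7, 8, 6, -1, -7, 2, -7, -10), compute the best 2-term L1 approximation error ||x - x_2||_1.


Sorted |x_i| descending: [10, 8, 7, 7, 7, 6, 3, 2, 1]
Keep top 2: [10, 8]
Tail entries: [7, 7, 7, 6, 3, 2, 1]
L1 error = sum of tail = 33.

33


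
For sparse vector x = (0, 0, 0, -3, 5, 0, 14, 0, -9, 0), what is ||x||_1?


Non-zero entries: [(3, -3), (4, 5), (6, 14), (8, -9)]
Absolute values: [3, 5, 14, 9]
||x||_1 = sum = 31.

31


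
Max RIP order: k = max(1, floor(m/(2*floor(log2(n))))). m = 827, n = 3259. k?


floor(log2(3259)) = 11.
2*11 = 22.
m/(2*floor(log2(n))) = 827/22 ≈ 37.5909.
floor = 37.
k = max(1, 37) = 37.

37


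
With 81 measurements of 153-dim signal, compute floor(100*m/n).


100*m/n = 100*81/153 ≈ 52.9412.
floor = 52.

52


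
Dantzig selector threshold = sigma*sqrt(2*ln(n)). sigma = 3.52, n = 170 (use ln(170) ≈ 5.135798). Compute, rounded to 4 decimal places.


ln(170) ≈ 5.135798.
2*ln(n) ≈ 10.271596.
sqrt(2*ln(n)) ≈ sqrt(10.271596) ≈ 3.204933.
threshold ≈ 3.52*3.204933 = 11.28136416 ≈ 11.2814.

11.2814


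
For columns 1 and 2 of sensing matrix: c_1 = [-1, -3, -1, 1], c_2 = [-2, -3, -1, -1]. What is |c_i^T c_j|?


Inner product: -1*-2 + -3*-3 + -1*-1 + 1*-1
Products: [2, 9, 1, -1]
Sum = 11.
|dot| = 11.

11


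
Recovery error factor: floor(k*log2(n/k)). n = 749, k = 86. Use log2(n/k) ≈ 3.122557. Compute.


log2(n/k) = log2(749/86) ≈ 3.122557.
k*log2(n/k) ≈ 86*3.122557 = 268.539902.
floor(268.539902) = 268.

268


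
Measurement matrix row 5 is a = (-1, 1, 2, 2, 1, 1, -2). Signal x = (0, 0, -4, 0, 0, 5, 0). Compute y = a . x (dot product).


Non-zero terms: ['2*-4', '1*5']
Products: [-8, 5]
y = sum = -3.

-3


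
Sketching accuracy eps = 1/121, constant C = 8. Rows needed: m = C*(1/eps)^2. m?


1/eps = 121.
(1/eps)^2 = 14641.
m = 8*14641 = 117128.

117128


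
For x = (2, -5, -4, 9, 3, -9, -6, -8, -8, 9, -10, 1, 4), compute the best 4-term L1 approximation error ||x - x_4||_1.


Sorted |x_i| descending: [10, 9, 9, 9, 8, 8, 6, 5, 4, 4, 3, 2, 1]
Keep top 4: [10, 9, 9, 9]
Tail entries: [8, 8, 6, 5, 4, 4, 3, 2, 1]
L1 error = sum of tail = 41.

41


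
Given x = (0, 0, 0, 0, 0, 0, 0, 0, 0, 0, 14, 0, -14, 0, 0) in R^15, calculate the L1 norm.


Non-zero entries: [(10, 14), (12, -14)]
Absolute values: [14, 14]
||x||_1 = sum = 28.

28


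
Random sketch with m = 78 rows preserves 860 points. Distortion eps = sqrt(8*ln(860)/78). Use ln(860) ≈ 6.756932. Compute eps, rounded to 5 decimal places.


ln(860) ≈ 6.756932.
8*ln(N)/m ≈ 8*6.756932/78 ≈ 0.69301867.
eps = sqrt(0.69301867) ≈ 0.8324774 ≈ 0.83248.

0.83248


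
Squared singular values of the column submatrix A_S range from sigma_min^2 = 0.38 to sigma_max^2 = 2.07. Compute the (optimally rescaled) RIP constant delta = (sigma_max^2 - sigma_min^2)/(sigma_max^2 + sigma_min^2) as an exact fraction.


lambda_max - lambda_min = 2.07 - 0.38 = 1.69.
lambda_max + lambda_min = 2.07 + 0.38 = 2.45.
delta = 1.69/2.45 = 169/245.

169/245


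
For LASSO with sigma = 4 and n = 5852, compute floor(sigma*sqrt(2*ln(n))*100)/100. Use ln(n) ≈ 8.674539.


ln(5852) ≈ 8.674539.
2*ln(n) ≈ 17.349078.
sqrt(2*ln(n)) ≈ sqrt(17.349078) ≈ 4.165222.
lambda ≈ 4*4.165222 = 16.660888.
floor(lambda*100)/100 = 16.66.

16.66


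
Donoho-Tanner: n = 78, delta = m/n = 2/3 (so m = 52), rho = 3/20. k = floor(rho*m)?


m = 2/3*78 = 52.
rho = 3/20.
rho*m = 3/20*52 = 7.8.
k = floor(7.8) = 7.

7


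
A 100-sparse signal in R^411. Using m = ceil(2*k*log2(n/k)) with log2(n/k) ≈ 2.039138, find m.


log2(n/k) = log2(411/100) ≈ 2.039138.
2*k*log2(n/k) ≈ 2*100*2.039138 = 407.8276.
m = ceil(407.8276) = 408.

408


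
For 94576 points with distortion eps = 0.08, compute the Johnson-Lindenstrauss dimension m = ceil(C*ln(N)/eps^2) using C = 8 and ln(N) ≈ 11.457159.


ln(94576) ≈ 11.457159.
eps^2 = 0.08^2 = 0.0064.
C*ln(N)/eps^2 ≈ 8*11.457159/0.0064 ≈ 14321.4487.
m = ceil(14321.4487) = 14322.

14322


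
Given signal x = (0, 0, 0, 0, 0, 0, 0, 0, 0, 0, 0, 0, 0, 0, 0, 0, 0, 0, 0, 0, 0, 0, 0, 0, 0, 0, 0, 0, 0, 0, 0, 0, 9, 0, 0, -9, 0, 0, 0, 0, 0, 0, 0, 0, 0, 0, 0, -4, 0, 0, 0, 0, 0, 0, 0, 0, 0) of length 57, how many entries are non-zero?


Non-zero positions: [32, 35, 47].
Sparsity = 3.

3


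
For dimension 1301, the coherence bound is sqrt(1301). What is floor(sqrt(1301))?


36^2 = 1296 <= 1301 < 1369 = 37^2, so 36 <= sqrt(1301) < 37.
floor(sqrt(1301)) = 36.

36


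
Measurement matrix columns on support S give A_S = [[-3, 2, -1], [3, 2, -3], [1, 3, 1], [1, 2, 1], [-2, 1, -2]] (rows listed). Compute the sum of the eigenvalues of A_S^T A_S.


Sum of eigenvalues of A_S^T A_S = trace(A_S^T A_S) = sum of squared column norms of A_S.
A_S^T A_S diagonal: [24, 22, 16].
trace = 24 + 22 + 16 = 62.

62


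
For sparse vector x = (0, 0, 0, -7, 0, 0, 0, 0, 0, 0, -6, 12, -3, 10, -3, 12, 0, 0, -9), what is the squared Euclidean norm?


Non-zero entries: [(3, -7), (10, -6), (11, 12), (12, -3), (13, 10), (14, -3), (15, 12), (18, -9)]
Squares: [49, 36, 144, 9, 100, 9, 144, 81]
||x||_2^2 = sum = 572.

572


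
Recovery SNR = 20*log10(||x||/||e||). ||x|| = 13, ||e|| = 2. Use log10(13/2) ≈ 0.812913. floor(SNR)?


||x||/||e|| = 13/2.
log10(13/2) ≈ 0.812913.
20*log10(||x||/||e||) ≈ 20*0.812913 = 16.25826.
floor(16.25826) = 16.

16


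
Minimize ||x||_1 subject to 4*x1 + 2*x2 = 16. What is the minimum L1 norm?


Axis intercepts:
  x1 = 4, x2 = 0: L1 = 4
  x1 = 0, x2 = 8: L1 = 8
x* = (4, 0)
||x*||_1 = 4.

4


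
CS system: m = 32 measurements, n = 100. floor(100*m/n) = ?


100*m/n = 100*32/100 ≈ 32.0.
floor = 32.

32


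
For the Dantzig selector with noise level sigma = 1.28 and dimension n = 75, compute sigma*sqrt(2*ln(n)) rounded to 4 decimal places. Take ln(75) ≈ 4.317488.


ln(75) ≈ 4.317488.
2*ln(n) ≈ 8.634976.
sqrt(2*ln(n)) ≈ sqrt(8.634976) ≈ 2.938533.
threshold ≈ 1.28*2.938533 = 3.76132224 ≈ 3.7613.

3.7613


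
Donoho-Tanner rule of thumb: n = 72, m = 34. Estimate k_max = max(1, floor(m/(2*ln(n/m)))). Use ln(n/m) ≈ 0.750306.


n/m = 72/34 = 36/17.
ln(n/m) ≈ 0.750306.
2*ln(n/m) ≈ 1.500612.
m/(2*ln(n/m)) ≈ 34/1.500612 ≈ 22.6574.
floor = 22.
k_max = max(1, 22) = 22.

22


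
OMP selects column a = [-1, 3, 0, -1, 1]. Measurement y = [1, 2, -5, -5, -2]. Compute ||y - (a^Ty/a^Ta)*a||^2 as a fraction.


a^T a = 12.
a^T y = 8.
coeff = 8/12 = 2/3.
||r||^2 = 161/3.

161/3


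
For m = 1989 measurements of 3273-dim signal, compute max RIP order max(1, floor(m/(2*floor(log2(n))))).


floor(log2(3273)) = 11.
2*11 = 22.
m/(2*floor(log2(n))) = 1989/22 ≈ 90.4091.
floor = 90.
k = max(1, 90) = 90.

90


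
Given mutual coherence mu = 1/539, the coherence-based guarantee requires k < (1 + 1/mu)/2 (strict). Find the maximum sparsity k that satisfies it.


1/mu = 539.
1 + 1/mu = 540.
(1 + 1/mu)/2 = 270 is an integer and the inequality is strict, so k_max = 270 - 1 = 269.

269


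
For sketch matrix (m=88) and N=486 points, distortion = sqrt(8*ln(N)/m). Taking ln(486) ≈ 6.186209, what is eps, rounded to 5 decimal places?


ln(486) ≈ 6.186209.
8*ln(N)/m ≈ 8*6.186209/88 ≈ 0.56238264.
eps = sqrt(0.56238264) ≈ 0.7499218 ≈ 0.74992.

0.74992


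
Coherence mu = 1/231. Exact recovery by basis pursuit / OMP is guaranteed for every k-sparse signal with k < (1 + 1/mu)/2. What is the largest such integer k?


1/mu = 231.
1 + 1/mu = 232.
(1 + 1/mu)/2 = 116 is an integer and the inequality is strict, so k_max = 116 - 1 = 115.

115


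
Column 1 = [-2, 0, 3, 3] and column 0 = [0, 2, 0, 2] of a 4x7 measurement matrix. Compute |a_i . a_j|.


Inner product: -2*0 + 0*2 + 3*0 + 3*2
Products: [0, 0, 0, 6]
Sum = 6.
|dot| = 6.

6


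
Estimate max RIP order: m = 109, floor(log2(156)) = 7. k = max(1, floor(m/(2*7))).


floor(log2(156)) = 7.
2*7 = 14.
m/(2*floor(log2(n))) = 109/14 ≈ 7.7857.
floor = 7.
k = max(1, 7) = 7.

7


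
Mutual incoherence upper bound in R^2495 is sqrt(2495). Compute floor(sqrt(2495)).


49^2 = 2401 <= 2495 < 2500 = 50^2, so 49 <= sqrt(2495) < 50.
floor(sqrt(2495)) = 49.

49


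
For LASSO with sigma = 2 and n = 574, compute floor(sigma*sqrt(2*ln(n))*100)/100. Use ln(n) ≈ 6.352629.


ln(574) ≈ 6.352629.
2*ln(n) ≈ 12.705258.
sqrt(2*ln(n)) ≈ sqrt(12.705258) ≈ 3.564444.
lambda ≈ 2*3.564444 = 7.128888.
floor(lambda*100)/100 = 7.12.

7.12


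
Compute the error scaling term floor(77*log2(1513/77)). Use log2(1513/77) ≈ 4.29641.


log2(n/k) = log2(1513/77) ≈ 4.29641.
k*log2(n/k) ≈ 77*4.29641 = 330.82357.
floor(330.82357) = 330.

330


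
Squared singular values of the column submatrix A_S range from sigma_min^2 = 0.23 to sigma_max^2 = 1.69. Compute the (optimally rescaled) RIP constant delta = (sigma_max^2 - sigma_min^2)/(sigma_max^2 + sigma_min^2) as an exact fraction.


lambda_max - lambda_min = 1.69 - 0.23 = 1.46.
lambda_max + lambda_min = 1.69 + 0.23 = 1.92.
delta = 1.46/1.92 = 146/192 = 73/96.

73/96


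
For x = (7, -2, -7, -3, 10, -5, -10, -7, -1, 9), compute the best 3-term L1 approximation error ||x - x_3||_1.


Sorted |x_i| descending: [10, 10, 9, 7, 7, 7, 5, 3, 2, 1]
Keep top 3: [10, 10, 9]
Tail entries: [7, 7, 7, 5, 3, 2, 1]
L1 error = sum of tail = 32.

32


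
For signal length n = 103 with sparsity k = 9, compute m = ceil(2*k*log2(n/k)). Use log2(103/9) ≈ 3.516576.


log2(n/k) = log2(103/9) ≈ 3.516576.
2*k*log2(n/k) ≈ 2*9*3.516576 = 63.298368.
m = ceil(63.298368) = 64.

64


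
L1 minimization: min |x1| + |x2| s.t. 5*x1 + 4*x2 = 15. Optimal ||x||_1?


Axis intercepts:
  x1 = 3, x2 = 0: L1 = 3
  x1 = 0, x2 = 15/4: L1 = 15/4
x* = (3, 0)
||x*||_1 = 3.

3


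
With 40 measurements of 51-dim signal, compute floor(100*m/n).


100*m/n = 100*40/51 ≈ 78.4314.
floor = 78.

78


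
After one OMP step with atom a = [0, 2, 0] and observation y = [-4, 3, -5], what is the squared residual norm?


a^T a = 4.
a^T y = 6.
coeff = 6/4 = 3/2.
||r||^2 = 41.

41


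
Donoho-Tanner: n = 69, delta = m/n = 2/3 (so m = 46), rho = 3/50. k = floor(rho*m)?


m = 2/3*69 = 46.
rho = 3/50.
rho*m = 3/50*46 = 2.76.
k = floor(2.76) = 2.

2


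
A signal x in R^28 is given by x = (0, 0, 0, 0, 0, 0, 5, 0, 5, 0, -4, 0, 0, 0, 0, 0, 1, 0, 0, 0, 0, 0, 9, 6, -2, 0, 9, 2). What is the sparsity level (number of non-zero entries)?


Non-zero positions: [6, 8, 10, 16, 22, 23, 24, 26, 27].
Sparsity = 9.

9


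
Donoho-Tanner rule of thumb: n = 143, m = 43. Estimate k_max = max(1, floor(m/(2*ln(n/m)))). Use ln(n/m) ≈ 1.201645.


n/m = 143/43.
ln(n/m) ≈ 1.201645.
2*ln(n/m) ≈ 2.40329.
m/(2*ln(n/m)) ≈ 43/2.40329 ≈ 17.8921.
floor = 17.
k_max = max(1, 17) = 17.

17


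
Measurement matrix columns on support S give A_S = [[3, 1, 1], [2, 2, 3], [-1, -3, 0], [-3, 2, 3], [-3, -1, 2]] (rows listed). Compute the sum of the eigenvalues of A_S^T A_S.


Sum of eigenvalues of A_S^T A_S = trace(A_S^T A_S) = sum of squared column norms of A_S.
A_S^T A_S diagonal: [32, 19, 23].
trace = 32 + 19 + 23 = 74.

74


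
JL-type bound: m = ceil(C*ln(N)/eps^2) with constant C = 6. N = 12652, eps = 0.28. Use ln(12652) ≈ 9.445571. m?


ln(12652) ≈ 9.445571.
eps^2 = 0.28^2 = 0.0784.
C*ln(N)/eps^2 ≈ 6*9.445571/0.0784 ≈ 722.8753.
m = ceil(722.8753) = 723.

723


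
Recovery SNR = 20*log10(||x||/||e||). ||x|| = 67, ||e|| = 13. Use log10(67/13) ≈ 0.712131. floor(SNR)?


||x||/||e|| = 67/13.
log10(67/13) ≈ 0.712131.
20*log10(||x||/||e||) ≈ 20*0.712131 = 14.24262.
floor(14.24262) = 14.

14


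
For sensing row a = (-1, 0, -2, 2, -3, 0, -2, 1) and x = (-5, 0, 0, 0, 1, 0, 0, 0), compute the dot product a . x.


Non-zero terms: ['-1*-5', '-3*1']
Products: [5, -3]
y = sum = 2.

2


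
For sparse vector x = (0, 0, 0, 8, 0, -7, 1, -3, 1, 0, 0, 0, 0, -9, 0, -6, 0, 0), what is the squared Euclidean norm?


Non-zero entries: [(3, 8), (5, -7), (6, 1), (7, -3), (8, 1), (13, -9), (15, -6)]
Squares: [64, 49, 1, 9, 1, 81, 36]
||x||_2^2 = sum = 241.

241


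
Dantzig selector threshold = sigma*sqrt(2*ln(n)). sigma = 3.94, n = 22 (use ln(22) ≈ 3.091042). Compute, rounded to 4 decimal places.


ln(22) ≈ 3.091042.
2*ln(n) ≈ 6.182084.
sqrt(2*ln(n)) ≈ sqrt(6.182084) ≈ 2.48638.
threshold ≈ 3.94*2.48638 = 9.7963372 ≈ 9.7963.

9.7963


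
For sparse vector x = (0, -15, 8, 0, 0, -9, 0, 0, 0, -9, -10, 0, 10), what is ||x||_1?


Non-zero entries: [(1, -15), (2, 8), (5, -9), (9, -9), (10, -10), (12, 10)]
Absolute values: [15, 8, 9, 9, 10, 10]
||x||_1 = sum = 61.

61


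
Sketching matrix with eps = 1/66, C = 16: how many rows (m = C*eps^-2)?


1/eps = 66.
(1/eps)^2 = 4356.
m = 16*4356 = 69696.

69696


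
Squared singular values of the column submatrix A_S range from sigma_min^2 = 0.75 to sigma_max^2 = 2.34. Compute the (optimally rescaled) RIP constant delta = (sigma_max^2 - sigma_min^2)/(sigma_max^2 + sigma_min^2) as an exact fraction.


lambda_max - lambda_min = 2.34 - 0.75 = 1.59.
lambda_max + lambda_min = 2.34 + 0.75 = 3.09.
delta = 1.59/3.09 = 159/309 = 53/103.

53/103


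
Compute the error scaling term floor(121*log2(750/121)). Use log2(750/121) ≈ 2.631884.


log2(n/k) = log2(750/121) ≈ 2.631884.
k*log2(n/k) ≈ 121*2.631884 = 318.457964.
floor(318.457964) = 318.

318


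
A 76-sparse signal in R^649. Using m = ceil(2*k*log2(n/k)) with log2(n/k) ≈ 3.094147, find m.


log2(n/k) = log2(649/76) ≈ 3.094147.
2*k*log2(n/k) ≈ 2*76*3.094147 = 470.310344.
m = ceil(470.310344) = 471.

471


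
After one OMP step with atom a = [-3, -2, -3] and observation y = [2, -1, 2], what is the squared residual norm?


a^T a = 22.
a^T y = -10.
coeff = -10/22 = -5/11.
||r||^2 = 49/11.

49/11


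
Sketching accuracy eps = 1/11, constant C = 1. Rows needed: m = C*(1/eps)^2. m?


1/eps = 11.
(1/eps)^2 = 121.
m = 1*121 = 121.

121


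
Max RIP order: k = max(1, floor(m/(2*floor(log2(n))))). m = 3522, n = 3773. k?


floor(log2(3773)) = 11.
2*11 = 22.
m/(2*floor(log2(n))) = 3522/22 ≈ 160.0909.
floor = 160.
k = max(1, 160) = 160.

160


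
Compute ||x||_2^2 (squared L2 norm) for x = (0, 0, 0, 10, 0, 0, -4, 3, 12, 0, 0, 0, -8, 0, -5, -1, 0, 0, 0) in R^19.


Non-zero entries: [(3, 10), (6, -4), (7, 3), (8, 12), (12, -8), (14, -5), (15, -1)]
Squares: [100, 16, 9, 144, 64, 25, 1]
||x||_2^2 = sum = 359.

359


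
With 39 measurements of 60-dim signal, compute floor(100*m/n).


100*m/n = 100*39/60 ≈ 65.0.
floor = 65.

65


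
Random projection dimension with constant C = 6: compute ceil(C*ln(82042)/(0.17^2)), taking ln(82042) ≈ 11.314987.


ln(82042) ≈ 11.314987.
eps^2 = 0.17^2 = 0.0289.
C*ln(N)/eps^2 ≈ 6*11.314987/0.0289 ≈ 2349.1322.
m = ceil(2349.1322) = 2350.

2350


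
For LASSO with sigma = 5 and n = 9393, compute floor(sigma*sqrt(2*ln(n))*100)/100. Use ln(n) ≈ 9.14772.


ln(9393) ≈ 9.14772.
2*ln(n) ≈ 18.29544.
sqrt(2*ln(n)) ≈ sqrt(18.29544) ≈ 4.277317.
lambda ≈ 5*4.277317 = 21.386585.
floor(lambda*100)/100 = 21.38.

21.38


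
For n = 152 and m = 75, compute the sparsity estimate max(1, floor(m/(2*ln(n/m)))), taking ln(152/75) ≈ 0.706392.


n/m = 152/75.
ln(n/m) ≈ 0.706392.
2*ln(n/m) ≈ 1.412784.
m/(2*ln(n/m)) ≈ 75/1.412784 ≈ 53.0867.
floor = 53.
k_max = max(1, 53) = 53.

53


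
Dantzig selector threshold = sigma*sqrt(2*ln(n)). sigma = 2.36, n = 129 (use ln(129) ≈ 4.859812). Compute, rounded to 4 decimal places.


ln(129) ≈ 4.859812.
2*ln(n) ≈ 9.719624.
sqrt(2*ln(n)) ≈ sqrt(9.719624) ≈ 3.117631.
threshold ≈ 2.36*3.117631 = 7.35760916 ≈ 7.3576.

7.3576


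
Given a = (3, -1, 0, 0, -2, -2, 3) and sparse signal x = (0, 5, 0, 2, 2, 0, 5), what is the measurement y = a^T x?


Non-zero terms: ['-1*5', '0*2', '-2*2', '3*5']
Products: [-5, 0, -4, 15]
y = sum = 6.

6


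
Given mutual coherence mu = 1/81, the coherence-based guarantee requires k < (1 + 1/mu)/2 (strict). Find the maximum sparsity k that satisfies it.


1/mu = 81.
1 + 1/mu = 82.
(1 + 1/mu)/2 = 41 is an integer and the inequality is strict, so k_max = 41 - 1 = 40.

40


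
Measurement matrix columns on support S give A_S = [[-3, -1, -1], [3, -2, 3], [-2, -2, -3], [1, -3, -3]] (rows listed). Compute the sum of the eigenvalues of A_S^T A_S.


Sum of eigenvalues of A_S^T A_S = trace(A_S^T A_S) = sum of squared column norms of A_S.
A_S^T A_S diagonal: [23, 18, 28].
trace = 23 + 18 + 28 = 69.

69


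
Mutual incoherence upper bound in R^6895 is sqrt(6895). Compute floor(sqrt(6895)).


83^2 = 6889 <= 6895 < 7056 = 84^2, so 83 <= sqrt(6895) < 84.
floor(sqrt(6895)) = 83.

83


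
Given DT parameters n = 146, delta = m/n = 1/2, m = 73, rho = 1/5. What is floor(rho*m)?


m = 1/2*146 = 73.
rho = 1/5.
rho*m = 1/5*73 = 14.6.
k = floor(14.6) = 14.

14


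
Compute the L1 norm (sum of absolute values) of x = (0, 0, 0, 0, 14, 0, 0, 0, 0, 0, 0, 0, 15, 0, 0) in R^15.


Non-zero entries: [(4, 14), (12, 15)]
Absolute values: [14, 15]
||x||_1 = sum = 29.

29


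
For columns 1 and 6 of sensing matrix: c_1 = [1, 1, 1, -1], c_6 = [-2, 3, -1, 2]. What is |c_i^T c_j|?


Inner product: 1*-2 + 1*3 + 1*-1 + -1*2
Products: [-2, 3, -1, -2]
Sum = -2.
|dot| = 2.

2


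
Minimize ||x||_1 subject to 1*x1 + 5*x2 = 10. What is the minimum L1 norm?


Axis intercepts:
  x1 = 10, x2 = 0: L1 = 10
  x1 = 0, x2 = 2: L1 = 2
x* = (0, 2)
||x*||_1 = 2.

2


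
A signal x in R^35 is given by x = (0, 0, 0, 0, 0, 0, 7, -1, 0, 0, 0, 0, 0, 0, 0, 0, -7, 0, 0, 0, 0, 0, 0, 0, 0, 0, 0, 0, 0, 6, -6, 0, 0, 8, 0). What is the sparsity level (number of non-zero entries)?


Non-zero positions: [6, 7, 16, 29, 30, 33].
Sparsity = 6.

6


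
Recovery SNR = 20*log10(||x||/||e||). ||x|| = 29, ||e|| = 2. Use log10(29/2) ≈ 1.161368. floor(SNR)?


||x||/||e|| = 29/2.
log10(29/2) ≈ 1.161368.
20*log10(||x||/||e||) ≈ 20*1.161368 = 23.22736.
floor(23.22736) = 23.

23


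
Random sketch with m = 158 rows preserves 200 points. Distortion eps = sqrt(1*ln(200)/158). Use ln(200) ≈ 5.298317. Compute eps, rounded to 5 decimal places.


ln(200) ≈ 5.298317.
1*ln(N)/m ≈ 1*5.298317/158 ≈ 0.03353365.
eps = sqrt(0.03353365) ≈ 0.183122 ≈ 0.18312.

0.18312


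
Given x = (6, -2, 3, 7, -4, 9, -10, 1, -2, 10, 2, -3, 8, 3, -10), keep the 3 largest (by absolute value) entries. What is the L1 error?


Sorted |x_i| descending: [10, 10, 10, 9, 8, 7, 6, 4, 3, 3, 3, 2, 2, 2, 1]
Keep top 3: [10, 10, 10]
Tail entries: [9, 8, 7, 6, 4, 3, 3, 3, 2, 2, 2, 1]
L1 error = sum of tail = 50.

50


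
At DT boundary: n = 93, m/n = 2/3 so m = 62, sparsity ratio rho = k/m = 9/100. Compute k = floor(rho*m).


m = 2/3*93 = 62.
rho = 9/100.
rho*m = 9/100*62 = 5.58.
k = floor(5.58) = 5.

5


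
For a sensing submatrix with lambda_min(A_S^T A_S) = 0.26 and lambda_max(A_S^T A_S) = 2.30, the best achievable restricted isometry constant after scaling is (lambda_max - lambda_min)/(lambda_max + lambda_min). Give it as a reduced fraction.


lambda_max - lambda_min = 2.30 - 0.26 = 2.04.
lambda_max + lambda_min = 2.30 + 0.26 = 2.56.
delta = 2.04/2.56 = 204/256 = 51/64.

51/64


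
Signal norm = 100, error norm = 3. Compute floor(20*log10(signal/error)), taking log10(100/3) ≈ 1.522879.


||x||/||e|| = 100/3.
log10(100/3) ≈ 1.522879.
20*log10(||x||/||e||) ≈ 20*1.522879 = 30.45758.
floor(30.45758) = 30.

30


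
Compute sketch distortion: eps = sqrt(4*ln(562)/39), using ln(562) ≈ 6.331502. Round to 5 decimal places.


ln(562) ≈ 6.331502.
4*ln(N)/m ≈ 4*6.331502/39 ≈ 0.64938482.
eps = sqrt(0.64938482) ≈ 0.8058442 ≈ 0.80584.

0.80584


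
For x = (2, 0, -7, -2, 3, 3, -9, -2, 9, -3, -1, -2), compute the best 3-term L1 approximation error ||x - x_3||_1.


Sorted |x_i| descending: [9, 9, 7, 3, 3, 3, 2, 2, 2, 2, 1, 0]
Keep top 3: [9, 9, 7]
Tail entries: [3, 3, 3, 2, 2, 2, 2, 1, 0]
L1 error = sum of tail = 18.

18


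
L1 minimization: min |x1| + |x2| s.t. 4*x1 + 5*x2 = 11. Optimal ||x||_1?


Axis intercepts:
  x1 = 11/4, x2 = 0: L1 = 11/4
  x1 = 0, x2 = 11/5: L1 = 11/5
x* = (0, 11/5)
||x*||_1 = 11/5.

11/5


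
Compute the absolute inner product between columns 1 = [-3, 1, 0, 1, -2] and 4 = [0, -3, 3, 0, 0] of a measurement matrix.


Inner product: -3*0 + 1*-3 + 0*3 + 1*0 + -2*0
Products: [0, -3, 0, 0, 0]
Sum = -3.
|dot| = 3.

3


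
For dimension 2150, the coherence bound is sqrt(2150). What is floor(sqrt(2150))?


46^2 = 2116 <= 2150 < 2209 = 47^2, so 46 <= sqrt(2150) < 47.
floor(sqrt(2150)) = 46.

46


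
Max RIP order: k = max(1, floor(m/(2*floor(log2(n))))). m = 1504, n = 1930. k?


floor(log2(1930)) = 10.
2*10 = 20.
m/(2*floor(log2(n))) = 1504/20 ≈ 75.2.
floor = 75.
k = max(1, 75) = 75.

75


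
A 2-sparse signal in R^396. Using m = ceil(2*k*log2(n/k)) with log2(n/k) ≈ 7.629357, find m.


log2(n/k) = log2(396/2) ≈ 7.629357.
2*k*log2(n/k) ≈ 2*2*7.629357 = 30.517428.
m = ceil(30.517428) = 31.

31


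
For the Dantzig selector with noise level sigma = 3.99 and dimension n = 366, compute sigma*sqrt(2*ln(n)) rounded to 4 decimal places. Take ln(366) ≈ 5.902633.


ln(366) ≈ 5.902633.
2*ln(n) ≈ 11.805266.
sqrt(2*ln(n)) ≈ sqrt(11.805266) ≈ 3.435879.
threshold ≈ 3.99*3.435879 = 13.70915721 ≈ 13.7092.

13.7092


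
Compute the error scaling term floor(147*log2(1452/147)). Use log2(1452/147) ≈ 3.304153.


log2(n/k) = log2(1452/147) ≈ 3.304153.
k*log2(n/k) ≈ 147*3.304153 = 485.710491.
floor(485.710491) = 485.

485


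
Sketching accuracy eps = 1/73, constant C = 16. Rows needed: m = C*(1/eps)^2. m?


1/eps = 73.
(1/eps)^2 = 5329.
m = 16*5329 = 85264.

85264


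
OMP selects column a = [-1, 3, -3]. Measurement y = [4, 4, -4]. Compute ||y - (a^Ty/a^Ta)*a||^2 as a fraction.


a^T a = 19.
a^T y = 20.
coeff = 20/19 = 20/19.
||r||^2 = 512/19.

512/19


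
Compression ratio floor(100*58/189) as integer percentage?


100*m/n = 100*58/189 ≈ 30.6878.
floor = 30.

30


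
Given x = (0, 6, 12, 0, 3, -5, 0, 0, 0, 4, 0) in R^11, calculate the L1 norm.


Non-zero entries: [(1, 6), (2, 12), (4, 3), (5, -5), (9, 4)]
Absolute values: [6, 12, 3, 5, 4]
||x||_1 = sum = 30.

30


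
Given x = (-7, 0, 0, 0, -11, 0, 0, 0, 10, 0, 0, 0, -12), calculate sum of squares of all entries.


Non-zero entries: [(0, -7), (4, -11), (8, 10), (12, -12)]
Squares: [49, 121, 100, 144]
||x||_2^2 = sum = 414.

414


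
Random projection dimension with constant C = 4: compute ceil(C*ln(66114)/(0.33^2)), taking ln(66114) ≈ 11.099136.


ln(66114) ≈ 11.099136.
eps^2 = 0.33^2 = 0.1089.
C*ln(N)/eps^2 ≈ 4*11.099136/0.1089 ≈ 407.6818.
m = ceil(407.6818) = 408.

408


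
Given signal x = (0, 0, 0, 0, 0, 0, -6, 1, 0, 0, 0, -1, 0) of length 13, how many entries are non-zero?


Non-zero positions: [6, 7, 11].
Sparsity = 3.

3


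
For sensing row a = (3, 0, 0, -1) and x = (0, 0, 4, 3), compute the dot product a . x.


Non-zero terms: ['0*4', '-1*3']
Products: [0, -3]
y = sum = -3.

-3


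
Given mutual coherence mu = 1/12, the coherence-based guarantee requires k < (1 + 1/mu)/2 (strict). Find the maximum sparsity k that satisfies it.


1/mu = 12.
1 + 1/mu = 13.
(1 + 1/mu)/2 = 6.5 is not an integer, so k_max = floor(6.5) = 6.

6


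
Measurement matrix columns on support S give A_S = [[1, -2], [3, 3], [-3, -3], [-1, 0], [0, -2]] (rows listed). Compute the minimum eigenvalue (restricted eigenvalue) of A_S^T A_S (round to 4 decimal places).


A_S^T A_S = [[20, 16], [16, 26]].
trace = 46.
det = 264.
disc = trace^2 - 4*det = 2116 - 4*264 = 1060.
sqrt(1060) ≈ 32.557641.
lam_min = (46 - sqrt(1060))/2 ≈ (46 - 32.557641)/2 = 6.7211795 ≈ 6.7212.

6.7212


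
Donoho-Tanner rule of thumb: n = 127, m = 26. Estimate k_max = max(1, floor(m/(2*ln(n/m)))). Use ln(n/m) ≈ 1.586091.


n/m = 127/26.
ln(n/m) ≈ 1.586091.
2*ln(n/m) ≈ 3.172182.
m/(2*ln(n/m)) ≈ 26/3.172182 ≈ 8.1963.
floor = 8.
k_max = max(1, 8) = 8.

8


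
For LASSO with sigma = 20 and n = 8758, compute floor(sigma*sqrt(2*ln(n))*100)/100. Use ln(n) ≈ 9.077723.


ln(8758) ≈ 9.077723.
2*ln(n) ≈ 18.155446.
sqrt(2*ln(n)) ≈ sqrt(18.155446) ≈ 4.260921.
lambda ≈ 20*4.260921 = 85.21842.
floor(lambda*100)/100 = 85.21.

85.21


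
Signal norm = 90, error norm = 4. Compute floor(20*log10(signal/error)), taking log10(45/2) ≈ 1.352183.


||x||/||e|| = 90/4 = 45/2.
log10(45/2) ≈ 1.352183.
20*log10(||x||/||e||) ≈ 20*1.352183 = 27.04366.
floor(27.04366) = 27.

27


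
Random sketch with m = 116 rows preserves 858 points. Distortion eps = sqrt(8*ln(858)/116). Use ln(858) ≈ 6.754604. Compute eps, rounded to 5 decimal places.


ln(858) ≈ 6.754604.
8*ln(N)/m ≈ 8*6.754604/116 ≈ 0.46583476.
eps = sqrt(0.46583476) ≈ 0.6825209 ≈ 0.68252.

0.68252


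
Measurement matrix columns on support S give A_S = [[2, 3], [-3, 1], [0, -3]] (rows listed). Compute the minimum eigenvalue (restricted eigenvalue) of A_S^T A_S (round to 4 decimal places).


A_S^T A_S = [[13, 3], [3, 19]].
trace = 32.
det = 238.
disc = trace^2 - 4*det = 1024 - 4*238 = 72.
sqrt(72) ≈ 8.485281.
lam_min = (32 - sqrt(72))/2 ≈ (32 - 8.485281)/2 = 11.7573595 ≈ 11.7574.

11.7574


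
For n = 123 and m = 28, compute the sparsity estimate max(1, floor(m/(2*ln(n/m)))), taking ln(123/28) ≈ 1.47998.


n/m = 123/28.
ln(n/m) ≈ 1.47998.
2*ln(n/m) ≈ 2.95996.
m/(2*ln(n/m)) ≈ 28/2.95996 ≈ 9.4596.
floor = 9.
k_max = max(1, 9) = 9.

9


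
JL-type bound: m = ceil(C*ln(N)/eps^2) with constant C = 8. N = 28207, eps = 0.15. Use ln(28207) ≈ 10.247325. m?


ln(28207) ≈ 10.247325.
eps^2 = 0.15^2 = 0.0225.
C*ln(N)/eps^2 ≈ 8*10.247325/0.0225 ≈ 3643.4933.
m = ceil(3643.4933) = 3644.

3644


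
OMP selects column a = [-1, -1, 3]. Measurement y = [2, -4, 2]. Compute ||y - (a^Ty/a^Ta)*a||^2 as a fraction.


a^T a = 11.
a^T y = 8.
coeff = 8/11 = 8/11.
||r||^2 = 200/11.

200/11


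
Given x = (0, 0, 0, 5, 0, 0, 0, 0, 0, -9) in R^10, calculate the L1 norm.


Non-zero entries: [(3, 5), (9, -9)]
Absolute values: [5, 9]
||x||_1 = sum = 14.

14
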